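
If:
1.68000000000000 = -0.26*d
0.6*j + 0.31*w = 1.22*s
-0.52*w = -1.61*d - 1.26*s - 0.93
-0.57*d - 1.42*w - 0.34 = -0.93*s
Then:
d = -6.46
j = 18.50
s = 11.63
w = 9.97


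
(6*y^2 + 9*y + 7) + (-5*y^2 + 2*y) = y^2 + 11*y + 7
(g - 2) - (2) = g - 4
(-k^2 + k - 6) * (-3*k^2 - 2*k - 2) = 3*k^4 - k^3 + 18*k^2 + 10*k + 12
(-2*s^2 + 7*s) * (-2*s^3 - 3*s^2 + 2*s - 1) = 4*s^5 - 8*s^4 - 25*s^3 + 16*s^2 - 7*s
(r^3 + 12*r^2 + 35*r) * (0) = 0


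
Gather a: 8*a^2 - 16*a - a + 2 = 8*a^2 - 17*a + 2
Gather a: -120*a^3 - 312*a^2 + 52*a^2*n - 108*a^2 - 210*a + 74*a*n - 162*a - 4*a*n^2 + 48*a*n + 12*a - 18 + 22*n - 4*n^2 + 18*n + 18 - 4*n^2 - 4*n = -120*a^3 + a^2*(52*n - 420) + a*(-4*n^2 + 122*n - 360) - 8*n^2 + 36*n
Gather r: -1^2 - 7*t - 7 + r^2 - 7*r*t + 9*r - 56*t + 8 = r^2 + r*(9 - 7*t) - 63*t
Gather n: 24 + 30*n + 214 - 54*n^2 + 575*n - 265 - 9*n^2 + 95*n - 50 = -63*n^2 + 700*n - 77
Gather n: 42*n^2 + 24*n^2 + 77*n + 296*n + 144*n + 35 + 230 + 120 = 66*n^2 + 517*n + 385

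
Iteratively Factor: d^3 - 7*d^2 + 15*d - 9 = (d - 3)*(d^2 - 4*d + 3) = (d - 3)^2*(d - 1)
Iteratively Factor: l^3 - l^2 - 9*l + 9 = (l - 1)*(l^2 - 9) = (l - 1)*(l + 3)*(l - 3)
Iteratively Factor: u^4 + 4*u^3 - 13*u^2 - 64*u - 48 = (u - 4)*(u^3 + 8*u^2 + 19*u + 12) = (u - 4)*(u + 1)*(u^2 + 7*u + 12) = (u - 4)*(u + 1)*(u + 3)*(u + 4)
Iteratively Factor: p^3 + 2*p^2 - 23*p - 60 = (p - 5)*(p^2 + 7*p + 12) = (p - 5)*(p + 3)*(p + 4)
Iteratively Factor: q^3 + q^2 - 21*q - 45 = (q + 3)*(q^2 - 2*q - 15) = (q - 5)*(q + 3)*(q + 3)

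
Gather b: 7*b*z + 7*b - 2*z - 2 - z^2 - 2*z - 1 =b*(7*z + 7) - z^2 - 4*z - 3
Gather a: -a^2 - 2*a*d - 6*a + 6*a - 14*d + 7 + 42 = -a^2 - 2*a*d - 14*d + 49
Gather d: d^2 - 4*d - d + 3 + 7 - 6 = d^2 - 5*d + 4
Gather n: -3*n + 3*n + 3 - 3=0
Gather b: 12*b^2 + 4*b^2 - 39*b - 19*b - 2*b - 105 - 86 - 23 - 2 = 16*b^2 - 60*b - 216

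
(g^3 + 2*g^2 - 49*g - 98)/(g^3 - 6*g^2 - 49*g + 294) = (g + 2)/(g - 6)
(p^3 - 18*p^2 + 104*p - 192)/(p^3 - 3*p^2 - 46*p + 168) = (p - 8)/(p + 7)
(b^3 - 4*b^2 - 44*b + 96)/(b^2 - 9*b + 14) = (b^2 - 2*b - 48)/(b - 7)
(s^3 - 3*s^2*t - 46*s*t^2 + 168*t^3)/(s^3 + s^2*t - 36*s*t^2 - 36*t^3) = (s^2 + 3*s*t - 28*t^2)/(s^2 + 7*s*t + 6*t^2)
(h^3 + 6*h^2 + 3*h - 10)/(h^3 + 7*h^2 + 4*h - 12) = (h + 5)/(h + 6)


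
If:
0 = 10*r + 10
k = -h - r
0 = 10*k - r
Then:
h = 11/10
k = -1/10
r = -1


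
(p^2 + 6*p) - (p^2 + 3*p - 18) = 3*p + 18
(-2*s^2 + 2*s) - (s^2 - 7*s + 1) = -3*s^2 + 9*s - 1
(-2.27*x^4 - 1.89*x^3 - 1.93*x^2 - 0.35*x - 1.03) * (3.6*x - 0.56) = -8.172*x^5 - 5.5328*x^4 - 5.8896*x^3 - 0.1792*x^2 - 3.512*x + 0.5768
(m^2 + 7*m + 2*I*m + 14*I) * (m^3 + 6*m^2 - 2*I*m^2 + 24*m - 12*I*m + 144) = m^5 + 13*m^4 + 70*m^3 + 364*m^2 + 48*I*m^2 + 1176*m + 624*I*m + 2016*I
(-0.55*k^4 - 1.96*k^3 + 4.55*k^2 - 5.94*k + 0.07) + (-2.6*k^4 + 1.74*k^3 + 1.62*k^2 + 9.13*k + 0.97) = -3.15*k^4 - 0.22*k^3 + 6.17*k^2 + 3.19*k + 1.04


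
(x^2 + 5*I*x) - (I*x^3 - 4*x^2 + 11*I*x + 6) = -I*x^3 + 5*x^2 - 6*I*x - 6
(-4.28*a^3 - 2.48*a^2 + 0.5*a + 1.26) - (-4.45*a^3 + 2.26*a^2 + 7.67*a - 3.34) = 0.17*a^3 - 4.74*a^2 - 7.17*a + 4.6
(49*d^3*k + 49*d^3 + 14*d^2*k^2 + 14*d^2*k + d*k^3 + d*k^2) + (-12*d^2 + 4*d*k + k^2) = 49*d^3*k + 49*d^3 + 14*d^2*k^2 + 14*d^2*k - 12*d^2 + d*k^3 + d*k^2 + 4*d*k + k^2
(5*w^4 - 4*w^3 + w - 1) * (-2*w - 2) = -10*w^5 - 2*w^4 + 8*w^3 - 2*w^2 + 2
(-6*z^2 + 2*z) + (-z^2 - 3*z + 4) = -7*z^2 - z + 4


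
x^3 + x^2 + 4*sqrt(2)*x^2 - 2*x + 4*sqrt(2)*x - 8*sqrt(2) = (x - 1)*(x + 2)*(x + 4*sqrt(2))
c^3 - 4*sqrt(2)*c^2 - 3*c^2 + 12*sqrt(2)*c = c*(c - 3)*(c - 4*sqrt(2))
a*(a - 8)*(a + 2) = a^3 - 6*a^2 - 16*a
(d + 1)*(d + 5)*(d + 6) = d^3 + 12*d^2 + 41*d + 30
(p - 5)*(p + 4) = p^2 - p - 20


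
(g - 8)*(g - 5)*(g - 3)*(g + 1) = g^4 - 15*g^3 + 63*g^2 - 41*g - 120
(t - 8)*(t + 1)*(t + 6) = t^3 - t^2 - 50*t - 48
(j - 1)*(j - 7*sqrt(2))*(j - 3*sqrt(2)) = j^3 - 10*sqrt(2)*j^2 - j^2 + 10*sqrt(2)*j + 42*j - 42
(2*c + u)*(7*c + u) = 14*c^2 + 9*c*u + u^2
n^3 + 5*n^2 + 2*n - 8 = (n - 1)*(n + 2)*(n + 4)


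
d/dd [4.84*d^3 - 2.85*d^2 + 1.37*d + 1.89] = 14.52*d^2 - 5.7*d + 1.37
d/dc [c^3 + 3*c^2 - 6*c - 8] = 3*c^2 + 6*c - 6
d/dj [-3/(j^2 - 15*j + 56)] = 3*(2*j - 15)/(j^2 - 15*j + 56)^2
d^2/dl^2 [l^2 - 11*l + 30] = 2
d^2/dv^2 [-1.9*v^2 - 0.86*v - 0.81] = -3.80000000000000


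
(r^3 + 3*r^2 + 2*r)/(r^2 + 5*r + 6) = r*(r + 1)/(r + 3)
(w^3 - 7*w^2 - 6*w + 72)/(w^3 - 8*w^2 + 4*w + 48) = (w + 3)/(w + 2)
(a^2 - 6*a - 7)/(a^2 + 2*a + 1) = (a - 7)/(a + 1)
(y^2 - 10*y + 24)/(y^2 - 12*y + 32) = (y - 6)/(y - 8)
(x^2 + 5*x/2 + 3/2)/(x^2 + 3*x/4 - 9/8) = 4*(x + 1)/(4*x - 3)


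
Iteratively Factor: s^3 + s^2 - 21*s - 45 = (s - 5)*(s^2 + 6*s + 9) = (s - 5)*(s + 3)*(s + 3)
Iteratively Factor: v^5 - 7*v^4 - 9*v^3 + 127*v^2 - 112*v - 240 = (v + 4)*(v^4 - 11*v^3 + 35*v^2 - 13*v - 60) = (v - 5)*(v + 4)*(v^3 - 6*v^2 + 5*v + 12) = (v - 5)*(v - 3)*(v + 4)*(v^2 - 3*v - 4) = (v - 5)*(v - 4)*(v - 3)*(v + 4)*(v + 1)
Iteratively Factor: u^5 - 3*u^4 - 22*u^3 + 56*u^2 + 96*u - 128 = (u - 4)*(u^4 + u^3 - 18*u^2 - 16*u + 32) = (u - 4)^2*(u^3 + 5*u^2 + 2*u - 8) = (u - 4)^2*(u - 1)*(u^2 + 6*u + 8) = (u - 4)^2*(u - 1)*(u + 4)*(u + 2)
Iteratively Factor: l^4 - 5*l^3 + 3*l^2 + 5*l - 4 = (l - 1)*(l^3 - 4*l^2 - l + 4) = (l - 1)^2*(l^2 - 3*l - 4) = (l - 1)^2*(l + 1)*(l - 4)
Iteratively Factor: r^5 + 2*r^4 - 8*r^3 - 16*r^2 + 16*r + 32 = (r + 2)*(r^4 - 8*r^2 + 16) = (r - 2)*(r + 2)*(r^3 + 2*r^2 - 4*r - 8) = (r - 2)^2*(r + 2)*(r^2 + 4*r + 4) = (r - 2)^2*(r + 2)^2*(r + 2)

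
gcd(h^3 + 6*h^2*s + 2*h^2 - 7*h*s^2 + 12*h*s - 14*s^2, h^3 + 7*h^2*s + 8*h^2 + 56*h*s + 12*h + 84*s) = h^2 + 7*h*s + 2*h + 14*s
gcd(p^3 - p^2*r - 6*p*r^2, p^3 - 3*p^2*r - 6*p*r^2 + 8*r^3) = p + 2*r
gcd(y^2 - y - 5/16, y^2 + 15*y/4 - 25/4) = y - 5/4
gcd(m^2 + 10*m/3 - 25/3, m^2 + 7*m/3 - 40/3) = m + 5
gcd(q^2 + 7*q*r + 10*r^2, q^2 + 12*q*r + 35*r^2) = q + 5*r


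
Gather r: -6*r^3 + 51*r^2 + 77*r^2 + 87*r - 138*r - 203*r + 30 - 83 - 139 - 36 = -6*r^3 + 128*r^2 - 254*r - 228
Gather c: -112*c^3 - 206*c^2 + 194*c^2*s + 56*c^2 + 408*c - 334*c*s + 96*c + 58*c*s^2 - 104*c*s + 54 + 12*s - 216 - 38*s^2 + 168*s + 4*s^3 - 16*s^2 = -112*c^3 + c^2*(194*s - 150) + c*(58*s^2 - 438*s + 504) + 4*s^3 - 54*s^2 + 180*s - 162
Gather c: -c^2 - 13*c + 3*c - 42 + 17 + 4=-c^2 - 10*c - 21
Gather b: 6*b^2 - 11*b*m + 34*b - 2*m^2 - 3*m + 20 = 6*b^2 + b*(34 - 11*m) - 2*m^2 - 3*m + 20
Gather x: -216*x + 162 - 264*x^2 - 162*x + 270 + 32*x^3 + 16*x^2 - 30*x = 32*x^3 - 248*x^2 - 408*x + 432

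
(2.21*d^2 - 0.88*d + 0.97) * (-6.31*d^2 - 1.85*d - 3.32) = -13.9451*d^4 + 1.4643*d^3 - 11.8299*d^2 + 1.1271*d - 3.2204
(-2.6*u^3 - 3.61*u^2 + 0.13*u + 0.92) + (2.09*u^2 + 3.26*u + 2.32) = -2.6*u^3 - 1.52*u^2 + 3.39*u + 3.24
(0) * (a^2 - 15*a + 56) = 0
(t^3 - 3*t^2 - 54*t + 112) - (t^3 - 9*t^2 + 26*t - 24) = 6*t^2 - 80*t + 136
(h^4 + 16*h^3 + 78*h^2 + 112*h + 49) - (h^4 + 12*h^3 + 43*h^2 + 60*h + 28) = 4*h^3 + 35*h^2 + 52*h + 21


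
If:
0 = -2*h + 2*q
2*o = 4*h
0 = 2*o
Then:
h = 0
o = 0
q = 0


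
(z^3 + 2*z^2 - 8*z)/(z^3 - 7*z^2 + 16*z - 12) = z*(z + 4)/(z^2 - 5*z + 6)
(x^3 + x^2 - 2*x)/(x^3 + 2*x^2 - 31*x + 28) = x*(x + 2)/(x^2 + 3*x - 28)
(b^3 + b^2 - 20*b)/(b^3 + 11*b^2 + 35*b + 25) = b*(b - 4)/(b^2 + 6*b + 5)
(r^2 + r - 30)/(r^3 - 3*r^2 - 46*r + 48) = (r - 5)/(r^2 - 9*r + 8)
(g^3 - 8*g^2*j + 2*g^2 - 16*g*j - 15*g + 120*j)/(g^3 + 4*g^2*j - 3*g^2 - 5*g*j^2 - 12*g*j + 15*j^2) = (g^2 - 8*g*j + 5*g - 40*j)/(g^2 + 4*g*j - 5*j^2)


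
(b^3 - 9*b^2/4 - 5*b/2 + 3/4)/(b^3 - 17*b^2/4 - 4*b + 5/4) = (b - 3)/(b - 5)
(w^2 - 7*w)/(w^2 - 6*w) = (w - 7)/(w - 6)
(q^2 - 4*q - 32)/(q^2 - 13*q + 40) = (q + 4)/(q - 5)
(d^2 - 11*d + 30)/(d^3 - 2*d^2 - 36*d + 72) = (d - 5)/(d^2 + 4*d - 12)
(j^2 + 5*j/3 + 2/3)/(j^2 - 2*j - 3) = (j + 2/3)/(j - 3)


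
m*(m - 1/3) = m^2 - m/3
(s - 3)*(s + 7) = s^2 + 4*s - 21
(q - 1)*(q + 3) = q^2 + 2*q - 3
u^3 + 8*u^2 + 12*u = u*(u + 2)*(u + 6)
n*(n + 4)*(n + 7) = n^3 + 11*n^2 + 28*n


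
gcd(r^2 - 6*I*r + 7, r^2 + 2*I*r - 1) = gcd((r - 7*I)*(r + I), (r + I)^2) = r + I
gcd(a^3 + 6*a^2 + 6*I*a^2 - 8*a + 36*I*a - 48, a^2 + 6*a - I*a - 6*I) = a + 6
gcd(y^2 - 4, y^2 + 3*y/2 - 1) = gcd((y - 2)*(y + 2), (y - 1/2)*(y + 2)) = y + 2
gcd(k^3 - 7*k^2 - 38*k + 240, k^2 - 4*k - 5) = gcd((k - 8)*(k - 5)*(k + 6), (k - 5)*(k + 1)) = k - 5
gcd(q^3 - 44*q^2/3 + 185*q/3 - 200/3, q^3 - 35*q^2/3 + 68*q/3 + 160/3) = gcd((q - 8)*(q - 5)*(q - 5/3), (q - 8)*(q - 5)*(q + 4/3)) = q^2 - 13*q + 40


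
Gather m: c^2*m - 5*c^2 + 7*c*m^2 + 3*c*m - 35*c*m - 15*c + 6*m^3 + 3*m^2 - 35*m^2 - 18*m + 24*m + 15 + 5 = -5*c^2 - 15*c + 6*m^3 + m^2*(7*c - 32) + m*(c^2 - 32*c + 6) + 20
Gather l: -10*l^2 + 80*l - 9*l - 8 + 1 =-10*l^2 + 71*l - 7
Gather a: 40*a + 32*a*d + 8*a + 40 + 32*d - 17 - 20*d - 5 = a*(32*d + 48) + 12*d + 18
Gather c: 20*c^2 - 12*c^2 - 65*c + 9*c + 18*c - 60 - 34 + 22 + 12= 8*c^2 - 38*c - 60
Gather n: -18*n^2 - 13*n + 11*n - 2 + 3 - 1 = -18*n^2 - 2*n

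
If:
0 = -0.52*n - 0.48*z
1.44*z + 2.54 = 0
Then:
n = 1.63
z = -1.76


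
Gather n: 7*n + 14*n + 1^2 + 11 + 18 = 21*n + 30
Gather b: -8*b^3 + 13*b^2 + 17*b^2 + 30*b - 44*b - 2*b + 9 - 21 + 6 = -8*b^3 + 30*b^2 - 16*b - 6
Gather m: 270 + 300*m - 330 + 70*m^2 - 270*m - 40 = 70*m^2 + 30*m - 100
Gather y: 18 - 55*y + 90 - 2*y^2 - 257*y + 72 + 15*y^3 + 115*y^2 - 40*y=15*y^3 + 113*y^2 - 352*y + 180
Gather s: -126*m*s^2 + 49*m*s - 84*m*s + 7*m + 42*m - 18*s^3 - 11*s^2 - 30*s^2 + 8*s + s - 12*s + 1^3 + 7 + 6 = 49*m - 18*s^3 + s^2*(-126*m - 41) + s*(-35*m - 3) + 14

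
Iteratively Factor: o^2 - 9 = (o - 3)*(o + 3)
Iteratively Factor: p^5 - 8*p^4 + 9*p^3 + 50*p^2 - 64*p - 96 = (p - 3)*(p^4 - 5*p^3 - 6*p^2 + 32*p + 32) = (p - 4)*(p - 3)*(p^3 - p^2 - 10*p - 8) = (p - 4)^2*(p - 3)*(p^2 + 3*p + 2) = (p - 4)^2*(p - 3)*(p + 1)*(p + 2)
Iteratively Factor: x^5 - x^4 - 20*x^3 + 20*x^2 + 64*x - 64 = (x - 2)*(x^4 + x^3 - 18*x^2 - 16*x + 32) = (x - 2)*(x - 1)*(x^3 + 2*x^2 - 16*x - 32) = (x - 4)*(x - 2)*(x - 1)*(x^2 + 6*x + 8) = (x - 4)*(x - 2)*(x - 1)*(x + 4)*(x + 2)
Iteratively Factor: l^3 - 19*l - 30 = (l + 3)*(l^2 - 3*l - 10) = (l - 5)*(l + 3)*(l + 2)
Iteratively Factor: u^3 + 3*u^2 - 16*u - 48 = (u + 4)*(u^2 - u - 12) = (u - 4)*(u + 4)*(u + 3)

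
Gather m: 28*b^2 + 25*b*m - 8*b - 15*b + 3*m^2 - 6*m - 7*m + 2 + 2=28*b^2 - 23*b + 3*m^2 + m*(25*b - 13) + 4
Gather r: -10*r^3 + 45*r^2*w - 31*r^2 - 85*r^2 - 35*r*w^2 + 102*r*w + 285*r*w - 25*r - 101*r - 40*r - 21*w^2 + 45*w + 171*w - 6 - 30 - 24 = -10*r^3 + r^2*(45*w - 116) + r*(-35*w^2 + 387*w - 166) - 21*w^2 + 216*w - 60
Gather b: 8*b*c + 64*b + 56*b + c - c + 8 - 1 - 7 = b*(8*c + 120)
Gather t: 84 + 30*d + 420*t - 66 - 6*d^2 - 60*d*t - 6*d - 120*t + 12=-6*d^2 + 24*d + t*(300 - 60*d) + 30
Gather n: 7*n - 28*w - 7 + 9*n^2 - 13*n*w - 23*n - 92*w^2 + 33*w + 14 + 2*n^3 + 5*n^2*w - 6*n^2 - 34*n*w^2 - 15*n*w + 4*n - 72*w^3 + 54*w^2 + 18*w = 2*n^3 + n^2*(5*w + 3) + n*(-34*w^2 - 28*w - 12) - 72*w^3 - 38*w^2 + 23*w + 7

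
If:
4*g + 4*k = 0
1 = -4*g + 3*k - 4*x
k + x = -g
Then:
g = -1/7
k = 1/7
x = 0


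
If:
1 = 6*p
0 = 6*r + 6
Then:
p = 1/6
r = -1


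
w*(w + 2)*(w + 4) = w^3 + 6*w^2 + 8*w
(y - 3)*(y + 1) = y^2 - 2*y - 3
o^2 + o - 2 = (o - 1)*(o + 2)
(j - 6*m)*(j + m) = j^2 - 5*j*m - 6*m^2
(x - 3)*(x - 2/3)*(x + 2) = x^3 - 5*x^2/3 - 16*x/3 + 4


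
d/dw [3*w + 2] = 3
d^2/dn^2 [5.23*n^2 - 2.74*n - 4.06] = 10.4600000000000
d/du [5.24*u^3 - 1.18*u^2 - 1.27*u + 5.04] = 15.72*u^2 - 2.36*u - 1.27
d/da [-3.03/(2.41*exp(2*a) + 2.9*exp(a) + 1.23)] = (14.6046*exp(a) + 8.787)*exp(a)/(2.41*exp(2*a) + 2.9*exp(a) + 1.23)^2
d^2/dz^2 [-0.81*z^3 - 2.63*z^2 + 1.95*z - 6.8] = -4.86*z - 5.26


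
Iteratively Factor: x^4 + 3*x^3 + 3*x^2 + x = (x + 1)*(x^3 + 2*x^2 + x) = (x + 1)^2*(x^2 + x) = (x + 1)^3*(x)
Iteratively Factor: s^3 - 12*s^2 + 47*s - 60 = (s - 4)*(s^2 - 8*s + 15) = (s - 5)*(s - 4)*(s - 3)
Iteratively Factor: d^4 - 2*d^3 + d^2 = (d)*(d^3 - 2*d^2 + d) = d^2*(d^2 - 2*d + 1) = d^2*(d - 1)*(d - 1)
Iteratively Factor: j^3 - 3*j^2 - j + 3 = (j - 1)*(j^2 - 2*j - 3) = (j - 1)*(j + 1)*(j - 3)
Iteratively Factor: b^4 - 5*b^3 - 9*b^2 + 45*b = (b + 3)*(b^3 - 8*b^2 + 15*b) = (b - 5)*(b + 3)*(b^2 - 3*b) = b*(b - 5)*(b + 3)*(b - 3)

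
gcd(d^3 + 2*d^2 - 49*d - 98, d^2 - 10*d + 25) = 1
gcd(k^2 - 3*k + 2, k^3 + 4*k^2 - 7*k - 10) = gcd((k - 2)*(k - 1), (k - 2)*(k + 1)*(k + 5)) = k - 2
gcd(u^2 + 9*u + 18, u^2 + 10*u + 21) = u + 3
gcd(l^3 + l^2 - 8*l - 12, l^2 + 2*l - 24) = 1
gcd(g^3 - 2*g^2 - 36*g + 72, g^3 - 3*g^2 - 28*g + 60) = g^2 - 8*g + 12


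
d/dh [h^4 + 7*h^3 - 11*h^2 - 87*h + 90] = 4*h^3 + 21*h^2 - 22*h - 87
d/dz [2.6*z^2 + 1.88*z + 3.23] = 5.2*z + 1.88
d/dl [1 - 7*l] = -7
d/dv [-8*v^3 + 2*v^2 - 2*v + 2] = -24*v^2 + 4*v - 2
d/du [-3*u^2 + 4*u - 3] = 4 - 6*u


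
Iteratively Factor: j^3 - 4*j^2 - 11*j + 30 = (j + 3)*(j^2 - 7*j + 10) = (j - 2)*(j + 3)*(j - 5)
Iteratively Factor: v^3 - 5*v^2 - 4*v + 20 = (v - 2)*(v^2 - 3*v - 10) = (v - 5)*(v - 2)*(v + 2)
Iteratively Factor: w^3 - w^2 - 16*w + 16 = (w + 4)*(w^2 - 5*w + 4) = (w - 4)*(w + 4)*(w - 1)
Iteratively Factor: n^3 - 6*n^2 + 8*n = (n - 2)*(n^2 - 4*n) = n*(n - 2)*(n - 4)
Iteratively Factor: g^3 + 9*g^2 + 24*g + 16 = (g + 1)*(g^2 + 8*g + 16) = (g + 1)*(g + 4)*(g + 4)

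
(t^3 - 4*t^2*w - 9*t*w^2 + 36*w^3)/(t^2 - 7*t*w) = (t^3 - 4*t^2*w - 9*t*w^2 + 36*w^3)/(t*(t - 7*w))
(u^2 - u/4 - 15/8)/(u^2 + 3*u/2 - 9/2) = (u + 5/4)/(u + 3)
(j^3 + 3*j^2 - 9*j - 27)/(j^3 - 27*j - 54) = (j - 3)/(j - 6)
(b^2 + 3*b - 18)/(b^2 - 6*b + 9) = (b + 6)/(b - 3)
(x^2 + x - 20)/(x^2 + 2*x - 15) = (x - 4)/(x - 3)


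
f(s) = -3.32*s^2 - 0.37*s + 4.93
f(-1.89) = -6.23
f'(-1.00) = 6.27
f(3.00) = -26.06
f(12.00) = -477.59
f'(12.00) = -80.05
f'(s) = -6.64*s - 0.37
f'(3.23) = -21.82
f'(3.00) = -20.29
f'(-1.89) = 12.18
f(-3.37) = -31.53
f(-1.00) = 1.98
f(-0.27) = 4.79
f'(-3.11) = 20.28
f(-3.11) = -26.03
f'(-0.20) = 0.96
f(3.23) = -30.90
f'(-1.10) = 6.93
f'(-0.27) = 1.42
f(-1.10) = 1.32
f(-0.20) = 4.87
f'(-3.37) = 22.01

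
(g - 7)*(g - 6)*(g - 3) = g^3 - 16*g^2 + 81*g - 126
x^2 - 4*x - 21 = (x - 7)*(x + 3)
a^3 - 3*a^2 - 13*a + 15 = (a - 5)*(a - 1)*(a + 3)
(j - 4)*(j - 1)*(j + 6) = j^3 + j^2 - 26*j + 24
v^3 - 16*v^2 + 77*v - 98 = (v - 7)^2*(v - 2)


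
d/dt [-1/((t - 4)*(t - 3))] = (2*t - 7)/((t - 4)^2*(t - 3)^2)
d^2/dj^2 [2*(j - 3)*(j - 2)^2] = 12*j - 28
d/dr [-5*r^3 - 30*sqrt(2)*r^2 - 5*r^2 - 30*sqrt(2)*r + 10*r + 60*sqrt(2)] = -15*r^2 - 60*sqrt(2)*r - 10*r - 30*sqrt(2) + 10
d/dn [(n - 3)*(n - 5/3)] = 2*n - 14/3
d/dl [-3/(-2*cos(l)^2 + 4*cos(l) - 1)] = 12*(cos(l) - 1)*sin(l)/(-4*cos(l) + cos(2*l) + 2)^2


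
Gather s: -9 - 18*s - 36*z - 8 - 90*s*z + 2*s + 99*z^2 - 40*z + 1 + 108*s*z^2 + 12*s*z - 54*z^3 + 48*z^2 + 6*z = s*(108*z^2 - 78*z - 16) - 54*z^3 + 147*z^2 - 70*z - 16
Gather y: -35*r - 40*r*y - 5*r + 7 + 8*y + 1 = -40*r + y*(8 - 40*r) + 8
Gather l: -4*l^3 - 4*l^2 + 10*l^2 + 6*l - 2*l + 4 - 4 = -4*l^3 + 6*l^2 + 4*l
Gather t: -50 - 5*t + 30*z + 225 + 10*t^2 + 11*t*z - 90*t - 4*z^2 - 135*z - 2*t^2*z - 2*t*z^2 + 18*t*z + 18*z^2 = t^2*(10 - 2*z) + t*(-2*z^2 + 29*z - 95) + 14*z^2 - 105*z + 175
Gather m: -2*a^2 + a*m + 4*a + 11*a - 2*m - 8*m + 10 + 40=-2*a^2 + 15*a + m*(a - 10) + 50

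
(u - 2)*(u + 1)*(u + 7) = u^3 + 6*u^2 - 9*u - 14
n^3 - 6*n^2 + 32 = (n - 4)^2*(n + 2)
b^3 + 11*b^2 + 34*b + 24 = (b + 1)*(b + 4)*(b + 6)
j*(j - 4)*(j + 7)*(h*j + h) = h*j^4 + 4*h*j^3 - 25*h*j^2 - 28*h*j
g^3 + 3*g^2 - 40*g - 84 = (g - 6)*(g + 2)*(g + 7)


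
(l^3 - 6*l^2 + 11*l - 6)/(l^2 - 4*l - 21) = (-l^3 + 6*l^2 - 11*l + 6)/(-l^2 + 4*l + 21)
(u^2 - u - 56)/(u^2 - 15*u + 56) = (u + 7)/(u - 7)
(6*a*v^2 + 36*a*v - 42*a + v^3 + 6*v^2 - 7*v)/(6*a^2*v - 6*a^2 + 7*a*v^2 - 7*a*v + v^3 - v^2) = (v + 7)/(a + v)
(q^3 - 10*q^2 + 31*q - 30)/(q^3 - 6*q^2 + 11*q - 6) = (q - 5)/(q - 1)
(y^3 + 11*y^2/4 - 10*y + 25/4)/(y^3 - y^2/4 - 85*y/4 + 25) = (y - 1)/(y - 4)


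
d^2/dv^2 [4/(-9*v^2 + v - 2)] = 8*(81*v^2 - 9*v - (18*v - 1)^2 + 18)/(9*v^2 - v + 2)^3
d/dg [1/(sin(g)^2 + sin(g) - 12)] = -(2*sin(g) + 1)*cos(g)/(sin(g)^2 + sin(g) - 12)^2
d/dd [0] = 0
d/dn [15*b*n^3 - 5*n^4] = n^2*(45*b - 20*n)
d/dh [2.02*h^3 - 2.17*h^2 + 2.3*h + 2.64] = 6.06*h^2 - 4.34*h + 2.3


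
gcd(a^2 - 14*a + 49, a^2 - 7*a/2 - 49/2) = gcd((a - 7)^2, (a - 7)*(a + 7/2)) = a - 7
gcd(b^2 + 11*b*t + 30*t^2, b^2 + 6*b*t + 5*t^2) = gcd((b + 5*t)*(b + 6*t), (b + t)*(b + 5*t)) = b + 5*t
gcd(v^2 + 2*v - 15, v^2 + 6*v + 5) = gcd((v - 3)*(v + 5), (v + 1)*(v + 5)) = v + 5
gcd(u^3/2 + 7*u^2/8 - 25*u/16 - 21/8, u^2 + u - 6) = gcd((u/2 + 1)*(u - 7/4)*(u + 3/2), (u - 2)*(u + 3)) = 1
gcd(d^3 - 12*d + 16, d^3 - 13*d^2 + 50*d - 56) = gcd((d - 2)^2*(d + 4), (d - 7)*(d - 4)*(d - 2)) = d - 2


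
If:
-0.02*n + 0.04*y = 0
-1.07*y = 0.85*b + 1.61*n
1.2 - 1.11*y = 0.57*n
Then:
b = -2.69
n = 1.07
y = 0.53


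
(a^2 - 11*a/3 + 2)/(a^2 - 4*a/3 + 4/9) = 3*(a - 3)/(3*a - 2)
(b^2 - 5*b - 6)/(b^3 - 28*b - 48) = (b + 1)/(b^2 + 6*b + 8)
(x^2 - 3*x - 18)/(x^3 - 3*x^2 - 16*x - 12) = (x + 3)/(x^2 + 3*x + 2)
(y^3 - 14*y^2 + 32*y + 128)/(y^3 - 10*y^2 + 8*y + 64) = (y - 8)/(y - 4)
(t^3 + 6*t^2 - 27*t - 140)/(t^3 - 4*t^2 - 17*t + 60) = (t + 7)/(t - 3)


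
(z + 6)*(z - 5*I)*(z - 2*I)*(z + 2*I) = z^4 + 6*z^3 - 5*I*z^3 + 4*z^2 - 30*I*z^2 + 24*z - 20*I*z - 120*I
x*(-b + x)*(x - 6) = -b*x^2 + 6*b*x + x^3 - 6*x^2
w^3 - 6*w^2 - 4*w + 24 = (w - 6)*(w - 2)*(w + 2)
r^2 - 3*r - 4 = (r - 4)*(r + 1)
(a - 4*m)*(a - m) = a^2 - 5*a*m + 4*m^2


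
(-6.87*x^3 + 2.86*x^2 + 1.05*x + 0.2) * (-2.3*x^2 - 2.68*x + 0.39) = 15.801*x^5 + 11.8336*x^4 - 12.7591*x^3 - 2.1586*x^2 - 0.1265*x + 0.078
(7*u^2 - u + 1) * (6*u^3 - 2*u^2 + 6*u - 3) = 42*u^5 - 20*u^4 + 50*u^3 - 29*u^2 + 9*u - 3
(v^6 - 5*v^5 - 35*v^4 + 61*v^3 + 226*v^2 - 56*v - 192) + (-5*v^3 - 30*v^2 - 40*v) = v^6 - 5*v^5 - 35*v^4 + 56*v^3 + 196*v^2 - 96*v - 192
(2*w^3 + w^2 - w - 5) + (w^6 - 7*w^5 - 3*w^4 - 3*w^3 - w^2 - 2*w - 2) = w^6 - 7*w^5 - 3*w^4 - w^3 - 3*w - 7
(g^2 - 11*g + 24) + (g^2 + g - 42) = 2*g^2 - 10*g - 18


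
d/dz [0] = 0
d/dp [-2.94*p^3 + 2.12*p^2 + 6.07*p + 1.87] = -8.82*p^2 + 4.24*p + 6.07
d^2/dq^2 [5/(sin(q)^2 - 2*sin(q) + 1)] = -(20*sin(q) + 30)/(sin(q) - 1)^3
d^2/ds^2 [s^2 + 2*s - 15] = 2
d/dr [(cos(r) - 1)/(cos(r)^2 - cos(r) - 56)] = (cos(r)^2 - 2*cos(r) + 57)*sin(r)/(sin(r)^2 + cos(r) + 55)^2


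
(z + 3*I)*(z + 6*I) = z^2 + 9*I*z - 18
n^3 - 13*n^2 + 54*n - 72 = (n - 6)*(n - 4)*(n - 3)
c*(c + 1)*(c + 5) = c^3 + 6*c^2 + 5*c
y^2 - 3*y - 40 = (y - 8)*(y + 5)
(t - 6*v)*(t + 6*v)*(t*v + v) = t^3*v + t^2*v - 36*t*v^3 - 36*v^3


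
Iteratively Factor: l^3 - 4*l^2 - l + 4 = (l - 1)*(l^2 - 3*l - 4) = (l - 1)*(l + 1)*(l - 4)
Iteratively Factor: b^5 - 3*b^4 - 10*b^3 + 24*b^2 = (b - 2)*(b^4 - b^3 - 12*b^2) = b*(b - 2)*(b^3 - b^2 - 12*b) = b*(b - 4)*(b - 2)*(b^2 + 3*b) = b*(b - 4)*(b - 2)*(b + 3)*(b)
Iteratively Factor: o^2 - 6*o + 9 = (o - 3)*(o - 3)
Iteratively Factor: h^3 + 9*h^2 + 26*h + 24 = (h + 4)*(h^2 + 5*h + 6) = (h + 2)*(h + 4)*(h + 3)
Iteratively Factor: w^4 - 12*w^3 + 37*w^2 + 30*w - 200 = (w + 2)*(w^3 - 14*w^2 + 65*w - 100) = (w - 4)*(w + 2)*(w^2 - 10*w + 25) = (w - 5)*(w - 4)*(w + 2)*(w - 5)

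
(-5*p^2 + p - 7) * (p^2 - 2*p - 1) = -5*p^4 + 11*p^3 - 4*p^2 + 13*p + 7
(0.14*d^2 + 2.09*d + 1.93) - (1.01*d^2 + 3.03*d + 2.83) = -0.87*d^2 - 0.94*d - 0.9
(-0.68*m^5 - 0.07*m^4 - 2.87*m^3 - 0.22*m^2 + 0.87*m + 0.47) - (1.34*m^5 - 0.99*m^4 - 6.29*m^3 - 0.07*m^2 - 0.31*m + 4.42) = -2.02*m^5 + 0.92*m^4 + 3.42*m^3 - 0.15*m^2 + 1.18*m - 3.95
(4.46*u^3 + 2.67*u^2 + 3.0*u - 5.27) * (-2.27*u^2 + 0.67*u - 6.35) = -10.1242*u^5 - 3.0727*u^4 - 33.3421*u^3 - 2.9816*u^2 - 22.5809*u + 33.4645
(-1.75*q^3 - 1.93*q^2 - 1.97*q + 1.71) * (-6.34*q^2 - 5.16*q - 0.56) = 11.095*q^5 + 21.2662*q^4 + 23.4286*q^3 + 0.4046*q^2 - 7.7204*q - 0.9576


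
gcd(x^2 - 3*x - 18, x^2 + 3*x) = x + 3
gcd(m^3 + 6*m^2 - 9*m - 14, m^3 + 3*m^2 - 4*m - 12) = m - 2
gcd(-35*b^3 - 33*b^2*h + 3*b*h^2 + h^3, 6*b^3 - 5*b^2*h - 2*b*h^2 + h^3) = 1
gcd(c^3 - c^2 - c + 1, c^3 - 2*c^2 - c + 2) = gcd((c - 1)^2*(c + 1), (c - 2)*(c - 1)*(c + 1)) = c^2 - 1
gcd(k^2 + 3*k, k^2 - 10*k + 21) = 1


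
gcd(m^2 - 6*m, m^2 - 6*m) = m^2 - 6*m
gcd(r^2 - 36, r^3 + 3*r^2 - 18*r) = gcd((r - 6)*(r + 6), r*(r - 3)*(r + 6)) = r + 6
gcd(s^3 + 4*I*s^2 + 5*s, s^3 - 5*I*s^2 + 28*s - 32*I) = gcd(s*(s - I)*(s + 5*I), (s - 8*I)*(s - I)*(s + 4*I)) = s - I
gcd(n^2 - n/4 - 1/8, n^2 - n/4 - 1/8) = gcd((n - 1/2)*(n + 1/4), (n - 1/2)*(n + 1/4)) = n^2 - n/4 - 1/8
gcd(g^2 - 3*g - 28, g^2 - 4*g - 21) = g - 7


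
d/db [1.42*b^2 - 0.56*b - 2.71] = 2.84*b - 0.56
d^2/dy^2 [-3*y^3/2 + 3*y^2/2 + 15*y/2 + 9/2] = 3 - 9*y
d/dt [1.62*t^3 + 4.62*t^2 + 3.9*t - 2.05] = 4.86*t^2 + 9.24*t + 3.9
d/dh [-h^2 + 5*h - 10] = 5 - 2*h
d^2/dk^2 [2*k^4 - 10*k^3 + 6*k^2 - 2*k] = 24*k^2 - 60*k + 12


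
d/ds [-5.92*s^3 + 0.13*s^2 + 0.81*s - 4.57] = -17.76*s^2 + 0.26*s + 0.81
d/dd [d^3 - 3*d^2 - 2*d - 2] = 3*d^2 - 6*d - 2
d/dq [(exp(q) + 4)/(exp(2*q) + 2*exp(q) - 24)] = (-2*(exp(q) + 1)*(exp(q) + 4) + exp(2*q) + 2*exp(q) - 24)*exp(q)/(exp(2*q) + 2*exp(q) - 24)^2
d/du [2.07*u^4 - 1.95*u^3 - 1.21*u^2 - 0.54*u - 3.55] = 8.28*u^3 - 5.85*u^2 - 2.42*u - 0.54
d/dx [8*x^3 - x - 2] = 24*x^2 - 1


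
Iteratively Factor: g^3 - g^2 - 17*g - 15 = (g + 1)*(g^2 - 2*g - 15) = (g - 5)*(g + 1)*(g + 3)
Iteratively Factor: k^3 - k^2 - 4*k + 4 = (k - 2)*(k^2 + k - 2) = (k - 2)*(k - 1)*(k + 2)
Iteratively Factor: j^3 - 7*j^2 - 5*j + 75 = (j - 5)*(j^2 - 2*j - 15) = (j - 5)*(j + 3)*(j - 5)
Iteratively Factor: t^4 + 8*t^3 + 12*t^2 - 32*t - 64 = (t + 4)*(t^3 + 4*t^2 - 4*t - 16) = (t + 2)*(t + 4)*(t^2 + 2*t - 8) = (t - 2)*(t + 2)*(t + 4)*(t + 4)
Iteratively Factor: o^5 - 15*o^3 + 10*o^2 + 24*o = (o + 4)*(o^4 - 4*o^3 + o^2 + 6*o) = (o - 2)*(o + 4)*(o^3 - 2*o^2 - 3*o) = (o - 2)*(o + 1)*(o + 4)*(o^2 - 3*o) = o*(o - 2)*(o + 1)*(o + 4)*(o - 3)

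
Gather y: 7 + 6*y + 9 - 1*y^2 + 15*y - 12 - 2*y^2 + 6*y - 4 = -3*y^2 + 27*y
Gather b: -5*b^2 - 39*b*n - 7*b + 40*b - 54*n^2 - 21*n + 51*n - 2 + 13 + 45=-5*b^2 + b*(33 - 39*n) - 54*n^2 + 30*n + 56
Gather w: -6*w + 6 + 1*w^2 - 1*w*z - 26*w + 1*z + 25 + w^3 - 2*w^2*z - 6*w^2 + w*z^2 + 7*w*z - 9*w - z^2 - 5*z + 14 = w^3 + w^2*(-2*z - 5) + w*(z^2 + 6*z - 41) - z^2 - 4*z + 45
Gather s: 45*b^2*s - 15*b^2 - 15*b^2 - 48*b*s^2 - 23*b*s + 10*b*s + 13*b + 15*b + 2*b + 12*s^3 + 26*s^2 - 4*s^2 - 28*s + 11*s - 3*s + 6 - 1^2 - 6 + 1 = -30*b^2 + 30*b + 12*s^3 + s^2*(22 - 48*b) + s*(45*b^2 - 13*b - 20)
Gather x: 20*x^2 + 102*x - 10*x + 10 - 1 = 20*x^2 + 92*x + 9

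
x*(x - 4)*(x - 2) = x^3 - 6*x^2 + 8*x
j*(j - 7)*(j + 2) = j^3 - 5*j^2 - 14*j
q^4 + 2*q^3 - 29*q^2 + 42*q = q*(q - 3)*(q - 2)*(q + 7)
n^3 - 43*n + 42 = (n - 6)*(n - 1)*(n + 7)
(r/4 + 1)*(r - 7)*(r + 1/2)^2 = r^4/4 - r^3/2 - 123*r^2/16 - 115*r/16 - 7/4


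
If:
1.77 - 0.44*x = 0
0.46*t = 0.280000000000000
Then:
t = 0.61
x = 4.02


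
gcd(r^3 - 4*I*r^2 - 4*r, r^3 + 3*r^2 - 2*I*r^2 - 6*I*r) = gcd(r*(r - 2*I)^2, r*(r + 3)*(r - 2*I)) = r^2 - 2*I*r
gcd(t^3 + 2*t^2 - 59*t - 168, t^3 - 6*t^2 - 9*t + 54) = t + 3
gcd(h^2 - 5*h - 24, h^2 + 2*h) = 1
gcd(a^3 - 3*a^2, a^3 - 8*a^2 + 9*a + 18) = a - 3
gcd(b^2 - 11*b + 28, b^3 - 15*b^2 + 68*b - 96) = b - 4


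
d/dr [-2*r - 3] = -2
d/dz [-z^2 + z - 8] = 1 - 2*z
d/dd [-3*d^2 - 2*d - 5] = -6*d - 2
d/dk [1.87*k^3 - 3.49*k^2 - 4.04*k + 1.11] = 5.61*k^2 - 6.98*k - 4.04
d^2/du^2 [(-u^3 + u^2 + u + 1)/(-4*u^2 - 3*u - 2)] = 2*(-3*u^3 - 6*u^2 + 1)/(64*u^6 + 144*u^5 + 204*u^4 + 171*u^3 + 102*u^2 + 36*u + 8)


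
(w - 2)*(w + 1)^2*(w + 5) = w^4 + 5*w^3 - 3*w^2 - 17*w - 10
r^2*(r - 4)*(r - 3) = r^4 - 7*r^3 + 12*r^2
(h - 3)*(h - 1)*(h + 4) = h^3 - 13*h + 12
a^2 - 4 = (a - 2)*(a + 2)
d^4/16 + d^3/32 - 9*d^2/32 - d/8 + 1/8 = (d/4 + 1/4)*(d/4 + 1/2)*(d - 2)*(d - 1/2)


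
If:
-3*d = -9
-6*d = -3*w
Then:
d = 3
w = 6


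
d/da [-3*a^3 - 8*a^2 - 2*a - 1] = -9*a^2 - 16*a - 2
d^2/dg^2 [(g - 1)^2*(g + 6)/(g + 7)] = 2*(g^3 + 21*g^2 + 147*g + 279)/(g^3 + 21*g^2 + 147*g + 343)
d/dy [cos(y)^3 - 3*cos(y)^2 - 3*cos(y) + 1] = 3*sin(y)^3 + 6*sin(y)*cos(y)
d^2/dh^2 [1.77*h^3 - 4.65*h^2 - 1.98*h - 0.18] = 10.62*h - 9.3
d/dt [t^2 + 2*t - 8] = 2*t + 2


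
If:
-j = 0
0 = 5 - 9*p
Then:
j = 0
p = 5/9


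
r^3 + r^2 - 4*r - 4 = (r - 2)*(r + 1)*(r + 2)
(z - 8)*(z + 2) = z^2 - 6*z - 16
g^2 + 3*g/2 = g*(g + 3/2)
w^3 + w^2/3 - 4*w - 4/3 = (w - 2)*(w + 1/3)*(w + 2)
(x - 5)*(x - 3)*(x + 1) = x^3 - 7*x^2 + 7*x + 15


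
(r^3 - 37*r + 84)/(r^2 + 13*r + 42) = (r^2 - 7*r + 12)/(r + 6)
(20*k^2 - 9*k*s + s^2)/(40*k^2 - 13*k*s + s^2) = (-4*k + s)/(-8*k + s)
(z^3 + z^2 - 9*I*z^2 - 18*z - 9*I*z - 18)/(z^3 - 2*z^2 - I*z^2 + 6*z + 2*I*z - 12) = (z^2 + z*(1 - 6*I) - 6*I)/(z^2 + 2*z*(-1 + I) - 4*I)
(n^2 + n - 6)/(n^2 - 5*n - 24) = (n - 2)/(n - 8)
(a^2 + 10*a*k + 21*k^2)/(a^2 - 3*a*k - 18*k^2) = (a + 7*k)/(a - 6*k)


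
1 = 1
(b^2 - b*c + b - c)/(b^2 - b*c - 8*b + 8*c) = (b + 1)/(b - 8)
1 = 1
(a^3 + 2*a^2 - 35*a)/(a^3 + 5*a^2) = (a^2 + 2*a - 35)/(a*(a + 5))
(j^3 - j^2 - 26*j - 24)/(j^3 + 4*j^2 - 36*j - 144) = (j + 1)/(j + 6)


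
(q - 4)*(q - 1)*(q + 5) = q^3 - 21*q + 20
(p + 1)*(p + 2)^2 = p^3 + 5*p^2 + 8*p + 4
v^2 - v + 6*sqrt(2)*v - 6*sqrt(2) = (v - 1)*(v + 6*sqrt(2))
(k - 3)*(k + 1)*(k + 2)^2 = k^4 + 2*k^3 - 7*k^2 - 20*k - 12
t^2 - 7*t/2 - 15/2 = (t - 5)*(t + 3/2)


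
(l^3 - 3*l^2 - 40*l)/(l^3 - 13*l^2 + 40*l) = (l + 5)/(l - 5)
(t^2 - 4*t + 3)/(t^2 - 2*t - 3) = (t - 1)/(t + 1)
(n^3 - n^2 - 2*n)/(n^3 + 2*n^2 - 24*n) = (n^2 - n - 2)/(n^2 + 2*n - 24)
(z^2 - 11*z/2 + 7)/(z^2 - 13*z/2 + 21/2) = (z - 2)/(z - 3)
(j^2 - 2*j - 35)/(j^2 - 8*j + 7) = (j + 5)/(j - 1)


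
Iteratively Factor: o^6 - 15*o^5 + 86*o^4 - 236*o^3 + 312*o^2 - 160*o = (o)*(o^5 - 15*o^4 + 86*o^3 - 236*o^2 + 312*o - 160) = o*(o - 2)*(o^4 - 13*o^3 + 60*o^2 - 116*o + 80) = o*(o - 2)^2*(o^3 - 11*o^2 + 38*o - 40) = o*(o - 5)*(o - 2)^2*(o^2 - 6*o + 8) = o*(o - 5)*(o - 4)*(o - 2)^2*(o - 2)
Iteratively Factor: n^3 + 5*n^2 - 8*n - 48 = (n + 4)*(n^2 + n - 12) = (n + 4)^2*(n - 3)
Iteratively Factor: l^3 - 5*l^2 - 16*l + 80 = (l - 4)*(l^2 - l - 20) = (l - 5)*(l - 4)*(l + 4)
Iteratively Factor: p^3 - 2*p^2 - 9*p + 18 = (p + 3)*(p^2 - 5*p + 6) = (p - 3)*(p + 3)*(p - 2)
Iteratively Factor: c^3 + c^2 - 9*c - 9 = (c + 3)*(c^2 - 2*c - 3) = (c + 1)*(c + 3)*(c - 3)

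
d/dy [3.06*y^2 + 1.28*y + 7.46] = 6.12*y + 1.28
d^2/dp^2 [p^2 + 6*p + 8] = 2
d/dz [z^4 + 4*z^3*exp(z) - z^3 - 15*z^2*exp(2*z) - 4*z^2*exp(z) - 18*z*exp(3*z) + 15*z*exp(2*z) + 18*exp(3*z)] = 4*z^3*exp(z) + 4*z^3 - 30*z^2*exp(2*z) + 8*z^2*exp(z) - 3*z^2 - 54*z*exp(3*z) - 8*z*exp(z) + 36*exp(3*z) + 15*exp(2*z)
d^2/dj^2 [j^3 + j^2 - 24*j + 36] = 6*j + 2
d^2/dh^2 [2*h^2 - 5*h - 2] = 4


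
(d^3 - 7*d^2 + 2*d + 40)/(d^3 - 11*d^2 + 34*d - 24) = (d^2 - 3*d - 10)/(d^2 - 7*d + 6)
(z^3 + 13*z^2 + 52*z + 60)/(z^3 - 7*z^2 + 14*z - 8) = (z^3 + 13*z^2 + 52*z + 60)/(z^3 - 7*z^2 + 14*z - 8)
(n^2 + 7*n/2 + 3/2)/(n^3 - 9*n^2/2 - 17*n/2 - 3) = (n + 3)/(n^2 - 5*n - 6)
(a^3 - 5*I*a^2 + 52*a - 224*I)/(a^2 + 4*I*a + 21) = (a^2 - 12*I*a - 32)/(a - 3*I)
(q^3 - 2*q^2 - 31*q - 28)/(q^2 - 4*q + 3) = (q^3 - 2*q^2 - 31*q - 28)/(q^2 - 4*q + 3)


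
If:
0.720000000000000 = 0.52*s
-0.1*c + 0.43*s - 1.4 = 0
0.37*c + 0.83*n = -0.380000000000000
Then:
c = -8.05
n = 3.13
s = 1.38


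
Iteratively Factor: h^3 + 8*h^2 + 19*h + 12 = (h + 3)*(h^2 + 5*h + 4) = (h + 3)*(h + 4)*(h + 1)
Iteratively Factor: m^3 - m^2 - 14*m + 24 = (m - 3)*(m^2 + 2*m - 8) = (m - 3)*(m + 4)*(m - 2)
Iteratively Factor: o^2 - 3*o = (o)*(o - 3)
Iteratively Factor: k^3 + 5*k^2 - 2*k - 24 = (k + 4)*(k^2 + k - 6) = (k - 2)*(k + 4)*(k + 3)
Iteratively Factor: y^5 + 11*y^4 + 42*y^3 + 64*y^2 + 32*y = (y + 2)*(y^4 + 9*y^3 + 24*y^2 + 16*y) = y*(y + 2)*(y^3 + 9*y^2 + 24*y + 16) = y*(y + 1)*(y + 2)*(y^2 + 8*y + 16) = y*(y + 1)*(y + 2)*(y + 4)*(y + 4)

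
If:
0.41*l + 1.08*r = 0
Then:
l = -2.63414634146341*r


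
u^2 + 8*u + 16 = (u + 4)^2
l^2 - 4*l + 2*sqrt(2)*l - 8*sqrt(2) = (l - 4)*(l + 2*sqrt(2))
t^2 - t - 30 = (t - 6)*(t + 5)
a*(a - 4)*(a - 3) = a^3 - 7*a^2 + 12*a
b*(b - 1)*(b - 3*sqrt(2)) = b^3 - 3*sqrt(2)*b^2 - b^2 + 3*sqrt(2)*b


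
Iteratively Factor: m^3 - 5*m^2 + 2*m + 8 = (m - 4)*(m^2 - m - 2) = (m - 4)*(m - 2)*(m + 1)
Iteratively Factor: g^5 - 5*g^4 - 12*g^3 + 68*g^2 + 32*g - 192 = (g + 2)*(g^4 - 7*g^3 + 2*g^2 + 64*g - 96) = (g - 4)*(g + 2)*(g^3 - 3*g^2 - 10*g + 24) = (g - 4)^2*(g + 2)*(g^2 + g - 6) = (g - 4)^2*(g - 2)*(g + 2)*(g + 3)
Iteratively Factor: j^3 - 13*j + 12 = (j - 3)*(j^2 + 3*j - 4) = (j - 3)*(j - 1)*(j + 4)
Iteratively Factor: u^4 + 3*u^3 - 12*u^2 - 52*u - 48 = (u + 3)*(u^3 - 12*u - 16) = (u + 2)*(u + 3)*(u^2 - 2*u - 8) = (u + 2)^2*(u + 3)*(u - 4)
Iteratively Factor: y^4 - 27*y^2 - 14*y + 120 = (y - 2)*(y^3 + 2*y^2 - 23*y - 60) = (y - 2)*(y + 4)*(y^2 - 2*y - 15) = (y - 2)*(y + 3)*(y + 4)*(y - 5)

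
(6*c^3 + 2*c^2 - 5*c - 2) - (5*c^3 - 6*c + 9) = c^3 + 2*c^2 + c - 11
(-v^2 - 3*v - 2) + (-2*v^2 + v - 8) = -3*v^2 - 2*v - 10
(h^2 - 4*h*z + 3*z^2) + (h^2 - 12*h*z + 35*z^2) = 2*h^2 - 16*h*z + 38*z^2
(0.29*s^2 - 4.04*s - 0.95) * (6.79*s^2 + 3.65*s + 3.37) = 1.9691*s^4 - 26.3731*s^3 - 20.2192*s^2 - 17.0823*s - 3.2015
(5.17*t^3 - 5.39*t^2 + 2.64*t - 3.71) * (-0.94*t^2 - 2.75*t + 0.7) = -4.8598*t^5 - 9.1509*t^4 + 15.9599*t^3 - 7.5456*t^2 + 12.0505*t - 2.597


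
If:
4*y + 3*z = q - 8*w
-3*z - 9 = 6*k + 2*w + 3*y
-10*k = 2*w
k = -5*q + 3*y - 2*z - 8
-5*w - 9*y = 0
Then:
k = -129/529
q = -62/69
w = 645/529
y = -1075/1587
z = -4202/1587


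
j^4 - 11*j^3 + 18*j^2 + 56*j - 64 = (j - 8)*(j - 4)*(j - 1)*(j + 2)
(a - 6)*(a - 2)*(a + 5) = a^3 - 3*a^2 - 28*a + 60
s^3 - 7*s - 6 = (s - 3)*(s + 1)*(s + 2)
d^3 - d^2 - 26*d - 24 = (d - 6)*(d + 1)*(d + 4)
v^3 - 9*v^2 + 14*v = v*(v - 7)*(v - 2)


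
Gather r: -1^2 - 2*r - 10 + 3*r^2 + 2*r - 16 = 3*r^2 - 27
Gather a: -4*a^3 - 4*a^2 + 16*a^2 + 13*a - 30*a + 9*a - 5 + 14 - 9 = -4*a^3 + 12*a^2 - 8*a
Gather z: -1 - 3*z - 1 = -3*z - 2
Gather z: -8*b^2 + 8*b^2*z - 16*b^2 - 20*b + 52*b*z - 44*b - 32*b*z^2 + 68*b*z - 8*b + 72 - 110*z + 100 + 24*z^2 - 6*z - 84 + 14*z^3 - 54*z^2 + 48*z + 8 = -24*b^2 - 72*b + 14*z^3 + z^2*(-32*b - 30) + z*(8*b^2 + 120*b - 68) + 96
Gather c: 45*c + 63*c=108*c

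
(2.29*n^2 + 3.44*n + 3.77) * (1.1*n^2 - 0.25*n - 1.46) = 2.519*n^4 + 3.2115*n^3 - 0.0563999999999997*n^2 - 5.9649*n - 5.5042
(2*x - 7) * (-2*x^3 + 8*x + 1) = -4*x^4 + 14*x^3 + 16*x^2 - 54*x - 7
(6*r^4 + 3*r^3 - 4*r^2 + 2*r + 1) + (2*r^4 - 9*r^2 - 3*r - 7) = 8*r^4 + 3*r^3 - 13*r^2 - r - 6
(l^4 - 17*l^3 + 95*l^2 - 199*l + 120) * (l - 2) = l^5 - 19*l^4 + 129*l^3 - 389*l^2 + 518*l - 240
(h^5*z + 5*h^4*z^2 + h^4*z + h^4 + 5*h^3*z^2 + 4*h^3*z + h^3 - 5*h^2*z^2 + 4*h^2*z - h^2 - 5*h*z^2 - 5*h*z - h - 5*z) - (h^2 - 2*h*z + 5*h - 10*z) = h^5*z + 5*h^4*z^2 + h^4*z + h^4 + 5*h^3*z^2 + 4*h^3*z + h^3 - 5*h^2*z^2 + 4*h^2*z - 2*h^2 - 5*h*z^2 - 3*h*z - 6*h + 5*z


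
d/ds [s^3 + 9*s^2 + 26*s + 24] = 3*s^2 + 18*s + 26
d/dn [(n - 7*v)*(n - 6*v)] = 2*n - 13*v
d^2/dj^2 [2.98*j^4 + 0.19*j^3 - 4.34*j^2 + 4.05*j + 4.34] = 35.76*j^2 + 1.14*j - 8.68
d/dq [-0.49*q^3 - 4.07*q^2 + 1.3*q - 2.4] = -1.47*q^2 - 8.14*q + 1.3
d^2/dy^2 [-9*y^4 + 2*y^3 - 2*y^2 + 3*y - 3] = -108*y^2 + 12*y - 4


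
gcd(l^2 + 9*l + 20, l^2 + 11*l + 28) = l + 4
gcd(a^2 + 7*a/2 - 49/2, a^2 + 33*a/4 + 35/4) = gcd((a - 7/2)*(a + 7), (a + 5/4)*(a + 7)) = a + 7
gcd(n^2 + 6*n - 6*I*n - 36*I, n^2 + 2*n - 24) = n + 6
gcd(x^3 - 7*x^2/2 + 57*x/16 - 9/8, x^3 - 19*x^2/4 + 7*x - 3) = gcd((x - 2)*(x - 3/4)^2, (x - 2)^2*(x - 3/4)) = x^2 - 11*x/4 + 3/2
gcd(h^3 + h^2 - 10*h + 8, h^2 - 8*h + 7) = h - 1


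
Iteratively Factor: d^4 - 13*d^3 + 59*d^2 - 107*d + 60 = (d - 1)*(d^3 - 12*d^2 + 47*d - 60) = (d - 4)*(d - 1)*(d^2 - 8*d + 15) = (d - 4)*(d - 3)*(d - 1)*(d - 5)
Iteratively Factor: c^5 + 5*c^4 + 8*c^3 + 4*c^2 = (c)*(c^4 + 5*c^3 + 8*c^2 + 4*c) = c*(c + 1)*(c^3 + 4*c^2 + 4*c) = c^2*(c + 1)*(c^2 + 4*c + 4) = c^2*(c + 1)*(c + 2)*(c + 2)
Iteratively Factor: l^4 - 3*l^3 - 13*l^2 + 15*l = (l - 1)*(l^3 - 2*l^2 - 15*l) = l*(l - 1)*(l^2 - 2*l - 15) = l*(l - 1)*(l + 3)*(l - 5)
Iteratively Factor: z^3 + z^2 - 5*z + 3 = (z - 1)*(z^2 + 2*z - 3) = (z - 1)*(z + 3)*(z - 1)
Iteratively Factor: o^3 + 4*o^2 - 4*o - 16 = (o - 2)*(o^2 + 6*o + 8) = (o - 2)*(o + 4)*(o + 2)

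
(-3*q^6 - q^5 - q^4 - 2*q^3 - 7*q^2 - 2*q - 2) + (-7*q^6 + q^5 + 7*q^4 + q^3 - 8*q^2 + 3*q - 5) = -10*q^6 + 6*q^4 - q^3 - 15*q^2 + q - 7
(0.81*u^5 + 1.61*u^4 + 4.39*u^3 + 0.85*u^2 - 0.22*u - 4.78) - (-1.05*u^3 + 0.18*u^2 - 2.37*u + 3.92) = 0.81*u^5 + 1.61*u^4 + 5.44*u^3 + 0.67*u^2 + 2.15*u - 8.7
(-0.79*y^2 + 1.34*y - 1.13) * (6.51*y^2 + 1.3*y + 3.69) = -5.1429*y^4 + 7.6964*y^3 - 8.5294*y^2 + 3.4756*y - 4.1697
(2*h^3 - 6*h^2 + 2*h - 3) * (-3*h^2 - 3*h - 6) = -6*h^5 + 12*h^4 + 39*h^2 - 3*h + 18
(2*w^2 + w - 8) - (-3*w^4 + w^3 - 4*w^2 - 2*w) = 3*w^4 - w^3 + 6*w^2 + 3*w - 8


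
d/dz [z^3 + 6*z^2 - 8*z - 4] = 3*z^2 + 12*z - 8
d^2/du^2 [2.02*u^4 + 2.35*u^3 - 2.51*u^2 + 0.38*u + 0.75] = 24.24*u^2 + 14.1*u - 5.02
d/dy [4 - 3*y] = -3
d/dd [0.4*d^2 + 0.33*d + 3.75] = 0.8*d + 0.33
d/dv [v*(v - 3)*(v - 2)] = 3*v^2 - 10*v + 6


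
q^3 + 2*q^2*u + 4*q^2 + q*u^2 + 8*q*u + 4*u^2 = (q + 4)*(q + u)^2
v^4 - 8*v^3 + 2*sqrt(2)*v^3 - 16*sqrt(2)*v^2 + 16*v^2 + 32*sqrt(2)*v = v*(v - 4)^2*(v + 2*sqrt(2))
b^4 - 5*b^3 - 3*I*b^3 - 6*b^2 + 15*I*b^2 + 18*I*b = b*(b - 6)*(b + 1)*(b - 3*I)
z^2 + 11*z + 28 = (z + 4)*(z + 7)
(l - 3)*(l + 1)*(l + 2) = l^3 - 7*l - 6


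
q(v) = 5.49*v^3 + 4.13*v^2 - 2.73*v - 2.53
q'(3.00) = 170.28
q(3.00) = 174.68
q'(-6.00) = 540.63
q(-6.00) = -1023.31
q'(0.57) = 7.33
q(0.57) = -1.73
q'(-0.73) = 0.02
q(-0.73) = -0.47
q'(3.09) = 180.05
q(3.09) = 190.44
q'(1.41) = 41.66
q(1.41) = 17.22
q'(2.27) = 100.89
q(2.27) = 76.77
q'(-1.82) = 36.79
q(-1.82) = -16.98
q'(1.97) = 77.46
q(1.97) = 50.09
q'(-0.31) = -3.71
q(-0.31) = -1.45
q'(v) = 16.47*v^2 + 8.26*v - 2.73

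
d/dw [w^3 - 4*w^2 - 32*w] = 3*w^2 - 8*w - 32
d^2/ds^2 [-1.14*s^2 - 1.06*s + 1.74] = -2.28000000000000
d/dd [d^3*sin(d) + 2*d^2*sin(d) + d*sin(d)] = d^3*cos(d) + 3*d^2*sin(d) + 2*d^2*cos(d) + 4*d*sin(d) + d*cos(d) + sin(d)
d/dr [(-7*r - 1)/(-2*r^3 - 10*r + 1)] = (14*r^3 + 70*r - 2*(7*r + 1)*(3*r^2 + 5) - 7)/(2*r^3 + 10*r - 1)^2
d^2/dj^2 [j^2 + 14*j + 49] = 2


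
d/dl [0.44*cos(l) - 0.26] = -0.44*sin(l)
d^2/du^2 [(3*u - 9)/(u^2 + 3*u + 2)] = 6*(-3*u*(u^2 + 3*u + 2) + (u - 3)*(2*u + 3)^2)/(u^2 + 3*u + 2)^3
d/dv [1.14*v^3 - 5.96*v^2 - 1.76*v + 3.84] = 3.42*v^2 - 11.92*v - 1.76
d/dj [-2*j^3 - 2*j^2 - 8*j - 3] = -6*j^2 - 4*j - 8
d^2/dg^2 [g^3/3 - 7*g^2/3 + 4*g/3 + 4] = 2*g - 14/3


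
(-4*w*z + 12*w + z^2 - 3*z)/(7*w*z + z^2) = (-4*w*z + 12*w + z^2 - 3*z)/(z*(7*w + z))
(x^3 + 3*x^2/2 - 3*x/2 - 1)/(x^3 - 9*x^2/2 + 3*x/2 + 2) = (x + 2)/(x - 4)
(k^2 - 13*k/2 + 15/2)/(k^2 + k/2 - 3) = (k - 5)/(k + 2)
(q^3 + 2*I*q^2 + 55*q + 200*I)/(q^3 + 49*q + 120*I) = (q + 5*I)/(q + 3*I)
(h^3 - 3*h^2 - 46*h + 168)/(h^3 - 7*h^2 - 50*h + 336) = (h - 4)/(h - 8)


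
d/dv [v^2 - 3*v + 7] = 2*v - 3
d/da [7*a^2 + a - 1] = 14*a + 1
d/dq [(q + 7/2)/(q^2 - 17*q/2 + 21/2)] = (-4*q^2 - 28*q + 161)/(4*q^4 - 68*q^3 + 373*q^2 - 714*q + 441)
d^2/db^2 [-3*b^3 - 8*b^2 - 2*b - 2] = -18*b - 16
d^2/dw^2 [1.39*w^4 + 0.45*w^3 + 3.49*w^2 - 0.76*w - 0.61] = 16.68*w^2 + 2.7*w + 6.98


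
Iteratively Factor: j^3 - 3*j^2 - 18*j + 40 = (j - 2)*(j^2 - j - 20) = (j - 5)*(j - 2)*(j + 4)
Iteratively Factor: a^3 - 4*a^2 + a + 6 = (a - 2)*(a^2 - 2*a - 3) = (a - 2)*(a + 1)*(a - 3)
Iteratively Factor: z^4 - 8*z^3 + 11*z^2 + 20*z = (z - 4)*(z^3 - 4*z^2 - 5*z) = z*(z - 4)*(z^2 - 4*z - 5) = z*(z - 4)*(z + 1)*(z - 5)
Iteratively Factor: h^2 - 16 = (h + 4)*(h - 4)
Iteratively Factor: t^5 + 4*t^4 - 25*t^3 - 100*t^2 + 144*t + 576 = (t + 4)*(t^4 - 25*t^2 + 144) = (t + 4)^2*(t^3 - 4*t^2 - 9*t + 36) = (t - 4)*(t + 4)^2*(t^2 - 9) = (t - 4)*(t - 3)*(t + 4)^2*(t + 3)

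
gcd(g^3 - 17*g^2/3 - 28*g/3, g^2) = g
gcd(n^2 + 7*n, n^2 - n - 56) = n + 7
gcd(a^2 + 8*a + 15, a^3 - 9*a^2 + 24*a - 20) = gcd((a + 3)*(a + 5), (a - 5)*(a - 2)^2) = 1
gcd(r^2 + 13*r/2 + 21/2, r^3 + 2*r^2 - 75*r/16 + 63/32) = r + 7/2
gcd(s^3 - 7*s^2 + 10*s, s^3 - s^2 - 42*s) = s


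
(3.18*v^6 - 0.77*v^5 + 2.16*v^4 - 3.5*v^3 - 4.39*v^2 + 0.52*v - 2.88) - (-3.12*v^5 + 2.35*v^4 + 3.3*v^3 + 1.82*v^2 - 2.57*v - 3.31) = 3.18*v^6 + 2.35*v^5 - 0.19*v^4 - 6.8*v^3 - 6.21*v^2 + 3.09*v + 0.43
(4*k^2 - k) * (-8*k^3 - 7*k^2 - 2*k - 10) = -32*k^5 - 20*k^4 - k^3 - 38*k^2 + 10*k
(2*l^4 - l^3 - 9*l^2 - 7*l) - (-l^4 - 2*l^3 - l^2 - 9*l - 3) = 3*l^4 + l^3 - 8*l^2 + 2*l + 3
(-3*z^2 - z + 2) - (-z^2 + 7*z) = -2*z^2 - 8*z + 2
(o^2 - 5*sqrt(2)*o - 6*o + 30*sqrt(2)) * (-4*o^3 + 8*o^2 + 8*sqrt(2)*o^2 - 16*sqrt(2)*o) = -4*o^5 + 32*o^4 + 28*sqrt(2)*o^4 - 224*sqrt(2)*o^3 - 128*o^3 + 336*sqrt(2)*o^2 + 640*o^2 - 960*o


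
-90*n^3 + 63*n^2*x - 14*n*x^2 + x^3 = (-6*n + x)*(-5*n + x)*(-3*n + x)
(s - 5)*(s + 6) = s^2 + s - 30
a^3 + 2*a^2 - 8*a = a*(a - 2)*(a + 4)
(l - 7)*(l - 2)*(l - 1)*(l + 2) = l^4 - 8*l^3 + 3*l^2 + 32*l - 28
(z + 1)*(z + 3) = z^2 + 4*z + 3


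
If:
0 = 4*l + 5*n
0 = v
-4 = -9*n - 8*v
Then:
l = -5/9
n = 4/9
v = 0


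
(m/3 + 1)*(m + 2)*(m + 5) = m^3/3 + 10*m^2/3 + 31*m/3 + 10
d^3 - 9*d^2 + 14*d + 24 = (d - 6)*(d - 4)*(d + 1)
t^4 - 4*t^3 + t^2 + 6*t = t*(t - 3)*(t - 2)*(t + 1)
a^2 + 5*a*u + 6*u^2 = (a + 2*u)*(a + 3*u)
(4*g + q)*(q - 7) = 4*g*q - 28*g + q^2 - 7*q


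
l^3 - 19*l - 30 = (l - 5)*(l + 2)*(l + 3)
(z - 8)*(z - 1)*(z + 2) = z^3 - 7*z^2 - 10*z + 16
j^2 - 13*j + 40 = (j - 8)*(j - 5)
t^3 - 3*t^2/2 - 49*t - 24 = (t - 8)*(t + 1/2)*(t + 6)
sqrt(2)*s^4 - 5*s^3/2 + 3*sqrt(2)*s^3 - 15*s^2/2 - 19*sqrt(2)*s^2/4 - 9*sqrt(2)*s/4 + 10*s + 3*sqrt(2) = (s - 1)*(s + 4)*(s - 3*sqrt(2)/2)*(sqrt(2)*s + 1/2)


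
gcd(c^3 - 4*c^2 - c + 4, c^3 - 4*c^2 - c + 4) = c^3 - 4*c^2 - c + 4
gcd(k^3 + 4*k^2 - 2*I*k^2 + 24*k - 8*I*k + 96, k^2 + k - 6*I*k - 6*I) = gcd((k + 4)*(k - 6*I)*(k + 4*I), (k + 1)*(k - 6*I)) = k - 6*I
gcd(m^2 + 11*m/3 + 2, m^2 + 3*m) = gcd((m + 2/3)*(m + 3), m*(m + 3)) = m + 3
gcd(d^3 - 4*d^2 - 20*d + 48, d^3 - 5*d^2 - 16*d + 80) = d + 4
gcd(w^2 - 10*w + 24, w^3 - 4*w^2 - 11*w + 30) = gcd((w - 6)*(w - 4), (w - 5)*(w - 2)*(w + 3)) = 1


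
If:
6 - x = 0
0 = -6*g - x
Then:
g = -1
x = 6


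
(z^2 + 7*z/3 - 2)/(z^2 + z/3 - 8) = (3*z - 2)/(3*z - 8)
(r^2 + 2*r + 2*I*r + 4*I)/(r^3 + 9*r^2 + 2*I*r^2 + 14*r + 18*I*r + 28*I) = 1/(r + 7)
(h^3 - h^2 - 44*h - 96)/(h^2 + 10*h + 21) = (h^2 - 4*h - 32)/(h + 7)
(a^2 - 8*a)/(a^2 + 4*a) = (a - 8)/(a + 4)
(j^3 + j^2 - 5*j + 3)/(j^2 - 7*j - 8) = (-j^3 - j^2 + 5*j - 3)/(-j^2 + 7*j + 8)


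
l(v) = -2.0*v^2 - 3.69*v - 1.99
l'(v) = -4.0*v - 3.69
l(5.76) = -89.60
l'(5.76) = -26.73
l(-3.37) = -12.27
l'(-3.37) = 9.79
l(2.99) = -30.90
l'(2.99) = -15.65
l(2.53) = -24.13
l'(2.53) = -13.81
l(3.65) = -42.10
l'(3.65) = -18.29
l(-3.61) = -14.73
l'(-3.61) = 10.75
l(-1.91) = -2.24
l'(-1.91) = 3.95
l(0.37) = -3.63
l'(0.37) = -5.17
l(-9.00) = -130.78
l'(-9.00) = 32.31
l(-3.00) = -8.92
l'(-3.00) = 8.31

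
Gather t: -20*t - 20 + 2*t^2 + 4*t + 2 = 2*t^2 - 16*t - 18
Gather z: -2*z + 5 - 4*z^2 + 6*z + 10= -4*z^2 + 4*z + 15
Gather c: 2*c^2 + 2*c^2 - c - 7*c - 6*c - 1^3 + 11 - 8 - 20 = 4*c^2 - 14*c - 18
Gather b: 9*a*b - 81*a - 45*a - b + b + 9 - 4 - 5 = 9*a*b - 126*a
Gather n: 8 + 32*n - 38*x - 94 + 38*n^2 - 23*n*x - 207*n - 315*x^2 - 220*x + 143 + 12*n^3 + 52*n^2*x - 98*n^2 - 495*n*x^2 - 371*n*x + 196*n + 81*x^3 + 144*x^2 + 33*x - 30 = 12*n^3 + n^2*(52*x - 60) + n*(-495*x^2 - 394*x + 21) + 81*x^3 - 171*x^2 - 225*x + 27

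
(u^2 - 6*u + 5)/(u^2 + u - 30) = (u - 1)/(u + 6)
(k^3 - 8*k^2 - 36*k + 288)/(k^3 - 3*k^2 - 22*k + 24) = (k^2 - 2*k - 48)/(k^2 + 3*k - 4)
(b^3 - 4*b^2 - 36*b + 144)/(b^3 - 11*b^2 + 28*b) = (b^2 - 36)/(b*(b - 7))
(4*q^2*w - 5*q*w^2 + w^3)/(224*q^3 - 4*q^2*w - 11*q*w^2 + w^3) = w*(4*q^2 - 5*q*w + w^2)/(224*q^3 - 4*q^2*w - 11*q*w^2 + w^3)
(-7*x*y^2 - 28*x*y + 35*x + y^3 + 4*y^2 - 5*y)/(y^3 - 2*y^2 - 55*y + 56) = (-7*x*y - 35*x + y^2 + 5*y)/(y^2 - y - 56)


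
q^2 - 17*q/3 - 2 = (q - 6)*(q + 1/3)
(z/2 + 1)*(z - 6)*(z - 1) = z^3/2 - 5*z^2/2 - 4*z + 6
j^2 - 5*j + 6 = (j - 3)*(j - 2)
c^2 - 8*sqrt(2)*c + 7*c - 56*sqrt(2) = (c + 7)*(c - 8*sqrt(2))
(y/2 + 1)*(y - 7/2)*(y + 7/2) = y^3/2 + y^2 - 49*y/8 - 49/4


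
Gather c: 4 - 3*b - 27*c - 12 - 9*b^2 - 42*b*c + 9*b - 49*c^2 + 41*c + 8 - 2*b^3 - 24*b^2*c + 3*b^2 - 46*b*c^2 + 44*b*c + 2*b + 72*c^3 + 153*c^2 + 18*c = -2*b^3 - 6*b^2 + 8*b + 72*c^3 + c^2*(104 - 46*b) + c*(-24*b^2 + 2*b + 32)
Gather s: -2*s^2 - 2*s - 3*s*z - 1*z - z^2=-2*s^2 + s*(-3*z - 2) - z^2 - z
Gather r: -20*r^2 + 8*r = -20*r^2 + 8*r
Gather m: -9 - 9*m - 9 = -9*m - 18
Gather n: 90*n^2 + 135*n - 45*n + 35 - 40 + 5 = 90*n^2 + 90*n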